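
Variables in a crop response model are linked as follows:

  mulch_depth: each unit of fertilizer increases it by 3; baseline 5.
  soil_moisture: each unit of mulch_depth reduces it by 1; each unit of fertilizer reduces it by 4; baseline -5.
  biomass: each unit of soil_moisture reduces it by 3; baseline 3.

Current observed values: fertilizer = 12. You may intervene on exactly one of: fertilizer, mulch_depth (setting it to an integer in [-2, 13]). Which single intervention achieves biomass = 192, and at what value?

Intervening on fertilizer: biomass = 21*fertilizer + 33. Reaching 192 requires fertilizer = 53/7, not an integer.
Intervening on mulch_depth: with other inputs at their observed values, biomass = 3*mulch_depth + 162. Solving for 192 gives mulch_depth = 10, within [-2, 13].

set mulch_depth = 10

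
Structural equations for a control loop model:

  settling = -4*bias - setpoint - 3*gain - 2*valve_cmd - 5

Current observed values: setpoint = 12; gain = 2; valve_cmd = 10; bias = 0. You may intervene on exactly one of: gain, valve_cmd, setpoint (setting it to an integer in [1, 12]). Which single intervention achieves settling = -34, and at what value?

Intervening on gain: settling = -3*gain - 37. Reaching -34 requires gain = -1, outside [1, 12].
Intervening on valve_cmd: settling = -2*valve_cmd - 23. Reaching -34 requires valve_cmd = 11/2, not an integer.
Intervening on setpoint: with other inputs at their observed values, settling = -setpoint - 31. Solving for -34 gives setpoint = 3, within [1, 12].

set setpoint = 3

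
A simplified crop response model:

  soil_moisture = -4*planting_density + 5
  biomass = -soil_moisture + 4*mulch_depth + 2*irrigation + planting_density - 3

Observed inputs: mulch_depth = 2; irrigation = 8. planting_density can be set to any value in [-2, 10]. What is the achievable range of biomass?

6 to 66

Substituting into the biomass equation gives biomass = 5*planting_density + 16.
Linear in planting_density, so extremes are at the endpoints: planting_density = -2 gives biomass = 6; planting_density = 10 gives biomass = 66.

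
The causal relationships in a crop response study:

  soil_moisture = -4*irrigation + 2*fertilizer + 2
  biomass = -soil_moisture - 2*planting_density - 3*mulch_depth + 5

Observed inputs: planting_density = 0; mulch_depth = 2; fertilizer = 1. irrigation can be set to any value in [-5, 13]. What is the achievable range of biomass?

Substituting into the soil_moisture equation gives soil_moisture = -4*irrigation + 4.
Substituting into the biomass equation gives biomass = 4*irrigation - 5.
Linear in irrigation, so extremes are at the endpoints: irrigation = -5 gives biomass = -25; irrigation = 13 gives biomass = 47.

-25 to 47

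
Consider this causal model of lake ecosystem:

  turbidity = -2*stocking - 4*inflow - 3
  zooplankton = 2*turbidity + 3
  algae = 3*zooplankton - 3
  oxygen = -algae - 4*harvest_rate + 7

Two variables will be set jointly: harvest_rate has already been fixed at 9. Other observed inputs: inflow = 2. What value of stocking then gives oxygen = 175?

With harvest_rate held at 9:
Substituting into the turbidity equation gives turbidity = -2*stocking - 11.
Substituting into the zooplankton equation gives zooplankton = -4*stocking - 19.
So algae = -12*stocking - 60.
Substituting into the oxygen equation gives oxygen = 12*stocking + 31.
Solve 12*stocking + 31 = 175: stocking = (175 - 31) / 12 = 12.

stocking = 12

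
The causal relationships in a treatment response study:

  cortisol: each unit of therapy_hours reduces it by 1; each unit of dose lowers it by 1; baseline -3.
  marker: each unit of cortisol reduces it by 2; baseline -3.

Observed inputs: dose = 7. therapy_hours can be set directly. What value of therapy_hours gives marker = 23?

therapy_hours = 3

Substituting into the cortisol equation gives cortisol = -therapy_hours - 10.
This gives marker = 2*therapy_hours + 17.
Solve 2*therapy_hours + 17 = 23: therapy_hours = (23 - 17) / 2 = 3.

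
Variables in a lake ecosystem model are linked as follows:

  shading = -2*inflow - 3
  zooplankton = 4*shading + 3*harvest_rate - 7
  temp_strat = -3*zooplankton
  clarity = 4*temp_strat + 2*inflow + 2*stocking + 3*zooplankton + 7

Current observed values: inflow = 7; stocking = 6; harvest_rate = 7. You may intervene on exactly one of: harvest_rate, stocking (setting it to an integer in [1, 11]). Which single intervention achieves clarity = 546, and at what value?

set harvest_rate = 6

Intervening on harvest_rate: with other inputs at their observed values, clarity = -27*harvest_rate + 708. Solving for 546 gives harvest_rate = 6, within [1, 11].
Intervening on stocking: clarity = 2*stocking + 507. Reaching 546 requires stocking = 39/2, not an integer.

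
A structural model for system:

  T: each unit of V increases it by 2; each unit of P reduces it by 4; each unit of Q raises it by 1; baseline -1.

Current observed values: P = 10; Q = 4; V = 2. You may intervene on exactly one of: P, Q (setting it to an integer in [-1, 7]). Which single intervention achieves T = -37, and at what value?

Intervening on P: T = -4*P + 7. Reaching -37 requires P = 11, outside [-1, 7].
Intervening on Q: with other inputs at their observed values, T = Q - 37. Solving for -37 gives Q = 0, within [-1, 7].

set Q = 0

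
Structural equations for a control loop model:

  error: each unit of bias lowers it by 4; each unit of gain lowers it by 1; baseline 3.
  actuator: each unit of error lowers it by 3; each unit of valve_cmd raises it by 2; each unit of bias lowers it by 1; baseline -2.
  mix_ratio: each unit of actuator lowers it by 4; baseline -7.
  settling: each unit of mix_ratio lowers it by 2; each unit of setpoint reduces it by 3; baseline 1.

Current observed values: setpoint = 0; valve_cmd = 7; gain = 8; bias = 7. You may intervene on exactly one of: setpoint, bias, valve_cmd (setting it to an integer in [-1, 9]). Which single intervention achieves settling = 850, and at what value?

set setpoint = -1

Intervening on setpoint: with other inputs at their observed values, settling = -3*setpoint + 847. Solving for 850 gives setpoint = -1, within [-1, 9].
Intervening on bias: settling = 88*bias + 231. Reaching 850 requires bias = 619/88, not an integer.
Intervening on valve_cmd: settling = 16*valve_cmd + 735. Reaching 850 requires valve_cmd = 115/16, not an integer.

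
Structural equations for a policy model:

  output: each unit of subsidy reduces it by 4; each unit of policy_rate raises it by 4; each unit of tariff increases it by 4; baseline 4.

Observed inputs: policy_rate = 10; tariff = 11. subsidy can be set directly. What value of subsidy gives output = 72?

Substituting into the output equation gives output = -4*subsidy + 88.
Solve -4*subsidy + 88 = 72: subsidy = (72 - 88) / -4 = 4.

subsidy = 4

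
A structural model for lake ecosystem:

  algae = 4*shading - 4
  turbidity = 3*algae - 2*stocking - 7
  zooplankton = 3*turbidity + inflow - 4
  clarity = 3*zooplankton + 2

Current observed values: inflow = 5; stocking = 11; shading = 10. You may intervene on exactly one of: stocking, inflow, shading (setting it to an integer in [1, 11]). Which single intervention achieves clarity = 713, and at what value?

set inflow = 4

Intervening on stocking: clarity = -18*stocking + 914. Reaching 713 requires stocking = 67/6, not an integer.
Intervening on inflow: with other inputs at their observed values, clarity = 3*inflow + 701. Solving for 713 gives inflow = 4, within [1, 11].
Intervening on shading: clarity = 108*shading - 364. Reaching 713 requires shading = 359/36, not an integer.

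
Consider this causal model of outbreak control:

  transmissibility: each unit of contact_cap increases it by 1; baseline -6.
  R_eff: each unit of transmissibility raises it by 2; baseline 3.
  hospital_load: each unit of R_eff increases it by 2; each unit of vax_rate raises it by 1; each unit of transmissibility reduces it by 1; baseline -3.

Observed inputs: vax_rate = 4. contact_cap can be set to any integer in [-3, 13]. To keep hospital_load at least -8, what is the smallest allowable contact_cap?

Substituting into the R_eff equation gives R_eff = 2*contact_cap - 9.
Substituting into the hospital_load equation gives hospital_load = 3*contact_cap - 11.
Require 3*contact_cap - 11 ≥ -8, so contact_cap ≥ 1.
The smallest integer in [-3, 13] satisfying this is 1.

contact_cap = 1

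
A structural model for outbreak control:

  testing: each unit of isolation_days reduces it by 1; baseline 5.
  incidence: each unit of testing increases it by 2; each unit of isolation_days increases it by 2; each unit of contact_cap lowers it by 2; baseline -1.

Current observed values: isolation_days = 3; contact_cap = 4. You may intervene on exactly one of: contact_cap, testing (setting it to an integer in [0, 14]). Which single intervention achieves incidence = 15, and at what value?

Intervening on contact_cap: incidence = -2*contact_cap + 9. Reaching 15 requires contact_cap = -3, outside [0, 14].
Intervening on testing: with other inputs at their observed values, incidence = 2*testing - 3. Solving for 15 gives testing = 9, within [0, 14].

set testing = 9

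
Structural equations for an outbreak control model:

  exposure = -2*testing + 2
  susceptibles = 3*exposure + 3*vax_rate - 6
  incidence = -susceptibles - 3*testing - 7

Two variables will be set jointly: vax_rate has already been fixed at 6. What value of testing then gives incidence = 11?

testing = 12

With vax_rate held at 6:
Substituting into the susceptibles equation gives susceptibles = -6*testing + 18.
Substituting into the incidence equation gives incidence = 3*testing - 25.
Solve 3*testing - 25 = 11: testing = (11 + 25) / 3 = 12.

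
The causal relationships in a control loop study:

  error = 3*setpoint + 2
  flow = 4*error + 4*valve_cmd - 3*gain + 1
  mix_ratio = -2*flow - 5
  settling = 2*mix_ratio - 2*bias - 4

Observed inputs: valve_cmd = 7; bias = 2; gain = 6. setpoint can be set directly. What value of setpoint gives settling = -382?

Substituting into the flow equation gives flow = 12*setpoint + 19.
Substituting into the mix_ratio equation gives mix_ratio = -24*setpoint - 43.
So settling = -48*setpoint - 94.
Solve -48*setpoint - 94 = -382: setpoint = (-382 + 94) / -48 = 6.

setpoint = 6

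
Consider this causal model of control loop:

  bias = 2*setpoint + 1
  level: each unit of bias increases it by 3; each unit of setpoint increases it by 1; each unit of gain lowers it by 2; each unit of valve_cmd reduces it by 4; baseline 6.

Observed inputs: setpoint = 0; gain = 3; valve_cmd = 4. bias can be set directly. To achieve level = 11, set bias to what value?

bias = 9

Intervening on bias fixes its value directly, overriding its dependence on setpoint.
Substituting into the level equation gives level = 3*bias - 16.
Solve 3*bias - 16 = 11: bias = (11 + 16) / 3 = 9.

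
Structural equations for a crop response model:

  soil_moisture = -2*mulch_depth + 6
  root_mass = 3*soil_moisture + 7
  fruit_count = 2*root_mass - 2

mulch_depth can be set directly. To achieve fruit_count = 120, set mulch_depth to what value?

Substituting into the root_mass equation gives root_mass = -6*mulch_depth + 25.
So fruit_count = -12*mulch_depth + 48.
Solve -12*mulch_depth + 48 = 120: mulch_depth = (120 - 48) / -12 = -6.

mulch_depth = -6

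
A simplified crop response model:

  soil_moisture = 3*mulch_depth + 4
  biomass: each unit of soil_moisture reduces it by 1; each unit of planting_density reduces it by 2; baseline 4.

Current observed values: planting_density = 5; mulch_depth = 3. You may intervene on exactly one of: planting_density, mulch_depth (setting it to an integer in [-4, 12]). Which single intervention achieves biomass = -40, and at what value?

Intervening on planting_density: biomass = -2*planting_density - 9. Reaching -40 requires planting_density = 31/2, not an integer.
Intervening on mulch_depth: with other inputs at their observed values, biomass = -3*mulch_depth - 10. Solving for -40 gives mulch_depth = 10, within [-4, 12].

set mulch_depth = 10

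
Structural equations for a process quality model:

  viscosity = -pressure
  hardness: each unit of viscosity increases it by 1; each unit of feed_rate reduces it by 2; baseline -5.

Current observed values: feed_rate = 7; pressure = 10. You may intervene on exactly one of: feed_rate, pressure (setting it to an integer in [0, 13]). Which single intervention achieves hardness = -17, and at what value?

Intervening on feed_rate: with other inputs at their observed values, hardness = -2*feed_rate - 15. Solving for -17 gives feed_rate = 1, within [0, 13].
Intervening on pressure: hardness = -pressure - 19. Reaching -17 requires pressure = -2, outside [0, 13].

set feed_rate = 1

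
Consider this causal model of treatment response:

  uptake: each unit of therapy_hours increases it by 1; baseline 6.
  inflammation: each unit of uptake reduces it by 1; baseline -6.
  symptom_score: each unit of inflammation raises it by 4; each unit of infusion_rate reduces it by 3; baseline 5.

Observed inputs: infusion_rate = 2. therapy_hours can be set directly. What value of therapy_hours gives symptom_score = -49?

Substituting into the inflammation equation gives inflammation = -therapy_hours - 12.
Substituting into the symptom_score equation gives symptom_score = -4*therapy_hours - 49.
Solve -4*therapy_hours - 49 = -49: therapy_hours = (-49 + 49) / -4 = 0.

therapy_hours = 0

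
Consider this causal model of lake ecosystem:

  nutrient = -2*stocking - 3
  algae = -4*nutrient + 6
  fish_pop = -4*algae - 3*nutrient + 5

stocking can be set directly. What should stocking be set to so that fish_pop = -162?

stocking = 4

Substituting into the algae equation gives algae = 8*stocking + 18.
Substituting into the fish_pop equation gives fish_pop = -26*stocking - 58.
Solve -26*stocking - 58 = -162: stocking = (-162 + 58) / -26 = 4.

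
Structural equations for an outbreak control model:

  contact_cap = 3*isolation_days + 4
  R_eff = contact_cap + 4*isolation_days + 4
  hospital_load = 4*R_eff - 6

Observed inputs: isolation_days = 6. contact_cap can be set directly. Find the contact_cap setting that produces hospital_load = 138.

contact_cap = 8

Intervening on contact_cap fixes its value directly, overriding its dependence on isolation_days.
Substituting into the R_eff equation gives R_eff = contact_cap + 28.
Substituting into the hospital_load equation gives hospital_load = 4*contact_cap + 106.
Solve 4*contact_cap + 106 = 138: contact_cap = (138 - 106) / 4 = 8.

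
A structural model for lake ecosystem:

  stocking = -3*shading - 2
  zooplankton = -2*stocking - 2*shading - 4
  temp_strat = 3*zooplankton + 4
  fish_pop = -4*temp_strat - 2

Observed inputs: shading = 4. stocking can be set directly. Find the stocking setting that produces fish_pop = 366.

stocking = 10

Intervening on stocking fixes its value directly, overriding its dependence on shading.
Substituting into the zooplankton equation gives zooplankton = -2*stocking - 12.
Substituting into the temp_strat equation gives temp_strat = -6*stocking - 32.
fish_pop becomes 24*stocking + 126.
Solve 24*stocking + 126 = 366: stocking = (366 - 126) / 24 = 10.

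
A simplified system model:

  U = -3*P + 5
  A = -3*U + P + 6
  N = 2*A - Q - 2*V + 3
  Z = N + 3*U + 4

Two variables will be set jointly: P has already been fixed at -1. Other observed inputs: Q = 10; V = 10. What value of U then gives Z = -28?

With P held at -1:
Intervening on U fixes its value directly, overriding its dependence on P.
Substituting into the A equation gives A = -3*U + 5.
This gives N = -6*U - 17.
This gives Z = -3*U - 13.
Solve -3*U - 13 = -28: U = (-28 + 13) / -3 = 5.

U = 5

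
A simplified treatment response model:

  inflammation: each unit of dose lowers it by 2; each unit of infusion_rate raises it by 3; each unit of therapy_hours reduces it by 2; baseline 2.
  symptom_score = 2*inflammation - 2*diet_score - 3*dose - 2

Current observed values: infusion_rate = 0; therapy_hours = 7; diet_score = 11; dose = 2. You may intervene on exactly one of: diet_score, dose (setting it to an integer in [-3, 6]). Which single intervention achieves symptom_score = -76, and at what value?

set dose = 4

Intervening on diet_score: symptom_score = -2*diet_score - 40. Reaching -76 requires diet_score = 18, outside [-3, 6].
Intervening on dose: with other inputs at their observed values, symptom_score = -7*dose - 48. Solving for -76 gives dose = 4, within [-3, 6].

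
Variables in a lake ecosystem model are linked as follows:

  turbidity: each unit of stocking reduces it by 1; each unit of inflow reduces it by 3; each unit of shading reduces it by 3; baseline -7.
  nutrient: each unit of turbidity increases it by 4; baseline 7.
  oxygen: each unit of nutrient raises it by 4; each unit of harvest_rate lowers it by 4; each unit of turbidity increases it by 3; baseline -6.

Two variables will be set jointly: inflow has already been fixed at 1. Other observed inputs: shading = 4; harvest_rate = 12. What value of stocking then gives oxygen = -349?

With inflow held at 1:
Substituting into the turbidity equation gives turbidity = -stocking - 22.
This gives nutrient = -4*stocking - 81.
oxygen becomes -19*stocking - 444.
Solve -19*stocking - 444 = -349: stocking = (-349 + 444) / -19 = -5.

stocking = -5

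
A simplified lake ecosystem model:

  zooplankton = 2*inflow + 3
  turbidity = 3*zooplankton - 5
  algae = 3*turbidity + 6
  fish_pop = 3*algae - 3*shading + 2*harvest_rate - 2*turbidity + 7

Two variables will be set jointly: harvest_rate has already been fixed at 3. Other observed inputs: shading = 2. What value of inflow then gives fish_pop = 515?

inflow = 11

With harvest_rate held at 3:
Substituting into the turbidity equation gives turbidity = 6*inflow + 4.
Substituting into the algae equation gives algae = 18*inflow + 18.
So fish_pop = 42*inflow + 53.
Solve 42*inflow + 53 = 515: inflow = (515 - 53) / 42 = 11.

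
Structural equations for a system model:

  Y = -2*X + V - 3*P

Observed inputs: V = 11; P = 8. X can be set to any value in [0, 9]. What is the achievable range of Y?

-31 to -13

Substituting into the Y equation gives Y = -2*X - 13.
Linear in X, so extremes are at the endpoints: X = 0 gives Y = -13; X = 9 gives Y = -31.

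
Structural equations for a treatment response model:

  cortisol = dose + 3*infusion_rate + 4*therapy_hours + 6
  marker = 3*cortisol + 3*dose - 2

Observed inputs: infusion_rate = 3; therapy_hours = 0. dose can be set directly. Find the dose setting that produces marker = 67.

Substituting into the cortisol equation gives cortisol = dose + 15.
So marker = 6*dose + 43.
Solve 6*dose + 43 = 67: dose = (67 - 43) / 6 = 4.

dose = 4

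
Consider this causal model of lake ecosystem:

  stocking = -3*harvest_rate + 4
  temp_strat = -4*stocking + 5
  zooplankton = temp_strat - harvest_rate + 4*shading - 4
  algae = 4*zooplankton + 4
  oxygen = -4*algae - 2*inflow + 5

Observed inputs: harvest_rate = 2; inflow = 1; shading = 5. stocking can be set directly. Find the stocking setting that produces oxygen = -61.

Intervening on stocking fixes its value directly, overriding its dependence on harvest_rate.
Substituting into the zooplankton equation gives zooplankton = -4*stocking + 19.
Substituting into the algae equation gives algae = -16*stocking + 80.
This gives oxygen = 64*stocking - 317.
Solve 64*stocking - 317 = -61: stocking = (-61 + 317) / 64 = 4.

stocking = 4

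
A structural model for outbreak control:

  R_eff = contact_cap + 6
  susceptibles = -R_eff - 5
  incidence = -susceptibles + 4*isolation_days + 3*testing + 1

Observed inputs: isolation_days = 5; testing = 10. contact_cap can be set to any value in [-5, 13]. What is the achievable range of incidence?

Substituting into the susceptibles equation gives susceptibles = -contact_cap - 11.
So incidence = contact_cap + 62.
Linear in contact_cap, so extremes are at the endpoints: contact_cap = -5 gives incidence = 57; contact_cap = 13 gives incidence = 75.

57 to 75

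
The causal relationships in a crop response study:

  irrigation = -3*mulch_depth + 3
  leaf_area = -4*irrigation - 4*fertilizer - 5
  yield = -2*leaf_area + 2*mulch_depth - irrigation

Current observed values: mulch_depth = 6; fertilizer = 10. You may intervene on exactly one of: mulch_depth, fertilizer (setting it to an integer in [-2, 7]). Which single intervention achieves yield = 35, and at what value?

Intervening on mulch_depth: with other inputs at their observed values, yield = -19*mulch_depth + 111. Solving for 35 gives mulch_depth = 4, within [-2, 7].
Intervening on fertilizer: yield = 8*fertilizer - 83. Reaching 35 requires fertilizer = 59/4, not an integer.

set mulch_depth = 4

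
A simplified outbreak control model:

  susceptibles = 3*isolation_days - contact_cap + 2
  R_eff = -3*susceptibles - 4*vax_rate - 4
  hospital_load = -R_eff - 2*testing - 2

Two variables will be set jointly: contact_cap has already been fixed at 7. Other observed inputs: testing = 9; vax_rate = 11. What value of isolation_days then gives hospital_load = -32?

isolation_days = -5

With contact_cap held at 7:
Substituting into the susceptibles equation gives susceptibles = 3*isolation_days - 5.
Substituting into the R_eff equation gives R_eff = -9*isolation_days - 33.
Substituting into the hospital_load equation gives hospital_load = 9*isolation_days + 13.
Solve 9*isolation_days + 13 = -32: isolation_days = (-32 - 13) / 9 = -5.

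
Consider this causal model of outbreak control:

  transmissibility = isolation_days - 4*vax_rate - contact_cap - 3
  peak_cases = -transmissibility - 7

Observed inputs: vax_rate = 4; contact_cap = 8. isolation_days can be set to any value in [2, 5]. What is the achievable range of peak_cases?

Substituting into the transmissibility equation gives transmissibility = isolation_days - 27.
Substituting into the peak_cases equation gives peak_cases = -isolation_days + 20.
Linear in isolation_days, so extremes are at the endpoints: isolation_days = 2 gives peak_cases = 18; isolation_days = 5 gives peak_cases = 15.

15 to 18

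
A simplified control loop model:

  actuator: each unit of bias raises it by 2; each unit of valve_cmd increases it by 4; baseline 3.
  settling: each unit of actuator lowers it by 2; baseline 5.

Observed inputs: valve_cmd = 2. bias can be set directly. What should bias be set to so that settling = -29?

bias = 3

Substituting into the actuator equation gives actuator = 2*bias + 11.
This gives settling = -4*bias - 17.
Solve -4*bias - 17 = -29: bias = (-29 + 17) / -4 = 3.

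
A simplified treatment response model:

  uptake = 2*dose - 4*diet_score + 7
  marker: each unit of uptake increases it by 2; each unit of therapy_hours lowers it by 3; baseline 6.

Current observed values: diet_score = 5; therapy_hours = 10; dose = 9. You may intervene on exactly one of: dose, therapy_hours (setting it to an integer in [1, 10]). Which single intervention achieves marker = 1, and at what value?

Intervening on dose: marker = 4*dose - 50. Reaching 1 requires dose = 51/4, not an integer.
Intervening on therapy_hours: with other inputs at their observed values, marker = -3*therapy_hours + 16. Solving for 1 gives therapy_hours = 5, within [1, 10].

set therapy_hours = 5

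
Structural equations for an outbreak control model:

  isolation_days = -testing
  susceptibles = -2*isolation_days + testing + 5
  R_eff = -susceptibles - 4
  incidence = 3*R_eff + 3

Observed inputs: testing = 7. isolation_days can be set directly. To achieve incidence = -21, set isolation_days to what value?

Intervening on isolation_days fixes its value directly, overriding its dependence on testing.
Substituting into the susceptibles equation gives susceptibles = -2*isolation_days + 12.
So R_eff = 2*isolation_days - 16.
Substituting into the incidence equation gives incidence = 6*isolation_days - 45.
Solve 6*isolation_days - 45 = -21: isolation_days = (-21 + 45) / 6 = 4.

isolation_days = 4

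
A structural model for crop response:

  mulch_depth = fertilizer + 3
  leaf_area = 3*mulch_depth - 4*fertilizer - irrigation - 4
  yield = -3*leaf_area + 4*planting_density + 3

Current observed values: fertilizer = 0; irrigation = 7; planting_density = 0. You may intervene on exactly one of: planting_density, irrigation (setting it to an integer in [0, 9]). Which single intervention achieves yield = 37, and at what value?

set planting_density = 7

Intervening on planting_density: with other inputs at their observed values, yield = 4*planting_density + 9. Solving for 37 gives planting_density = 7, within [0, 9].
Intervening on irrigation: yield = 3*irrigation - 12. Reaching 37 requires irrigation = 49/3, not an integer.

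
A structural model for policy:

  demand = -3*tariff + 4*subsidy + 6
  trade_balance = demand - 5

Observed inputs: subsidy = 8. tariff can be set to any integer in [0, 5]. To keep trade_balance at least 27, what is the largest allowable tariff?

tariff = 2

Substituting into the demand equation gives demand = -3*tariff + 38.
Substituting into the trade_balance equation gives trade_balance = -3*tariff + 33.
Require -3*tariff + 33 ≥ 27, so tariff ≤ 2.
The largest integer in [0, 5] satisfying this is 2.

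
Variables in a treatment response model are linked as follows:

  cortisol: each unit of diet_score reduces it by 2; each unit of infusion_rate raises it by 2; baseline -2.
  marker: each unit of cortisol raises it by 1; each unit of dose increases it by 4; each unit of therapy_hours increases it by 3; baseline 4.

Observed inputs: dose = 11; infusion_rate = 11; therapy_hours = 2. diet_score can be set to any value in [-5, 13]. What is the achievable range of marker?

48 to 84

Substituting into the cortisol equation gives cortisol = -2*diet_score + 20.
Substituting into the marker equation gives marker = -2*diet_score + 74.
Linear in diet_score, so extremes are at the endpoints: diet_score = -5 gives marker = 84; diet_score = 13 gives marker = 48.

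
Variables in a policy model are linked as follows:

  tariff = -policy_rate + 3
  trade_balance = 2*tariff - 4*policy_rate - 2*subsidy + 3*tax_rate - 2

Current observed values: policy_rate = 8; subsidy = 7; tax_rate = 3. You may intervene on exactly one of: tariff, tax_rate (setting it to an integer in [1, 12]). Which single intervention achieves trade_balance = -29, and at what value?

set tariff = 5

Intervening on tariff: with other inputs at their observed values, trade_balance = 2*tariff - 39. Solving for -29 gives tariff = 5, within [1, 12].
Intervening on tax_rate: trade_balance = 3*tax_rate - 58. Reaching -29 requires tax_rate = 29/3, not an integer.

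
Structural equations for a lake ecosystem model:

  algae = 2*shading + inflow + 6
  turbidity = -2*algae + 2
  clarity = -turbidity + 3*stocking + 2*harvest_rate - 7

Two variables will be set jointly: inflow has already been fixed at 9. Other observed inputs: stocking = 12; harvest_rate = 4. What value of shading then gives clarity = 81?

With inflow held at 9:
Substituting into the algae equation gives algae = 2*shading + 15.
So turbidity = -4*shading - 28.
clarity becomes 4*shading + 65.
Solve 4*shading + 65 = 81: shading = (81 - 65) / 4 = 4.

shading = 4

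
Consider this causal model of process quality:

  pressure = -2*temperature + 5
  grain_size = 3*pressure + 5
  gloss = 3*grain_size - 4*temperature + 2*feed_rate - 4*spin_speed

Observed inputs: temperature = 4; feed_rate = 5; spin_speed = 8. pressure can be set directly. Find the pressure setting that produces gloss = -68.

Intervening on pressure fixes its value directly, overriding its dependence on temperature.
Substituting into the gloss equation gives gloss = 9*pressure - 23.
Solve 9*pressure - 23 = -68: pressure = (-68 + 23) / 9 = -5.

pressure = -5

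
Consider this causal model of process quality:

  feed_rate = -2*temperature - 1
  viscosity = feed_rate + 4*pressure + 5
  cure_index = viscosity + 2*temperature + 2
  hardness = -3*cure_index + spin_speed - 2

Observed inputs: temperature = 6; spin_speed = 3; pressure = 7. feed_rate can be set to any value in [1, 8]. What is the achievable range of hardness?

-164 to -143

Intervening on feed_rate fixes its value directly, overriding its dependence on temperature.
Substituting into the viscosity equation gives viscosity = feed_rate + 33.
Substituting into the cure_index equation gives cure_index = feed_rate + 47.
Substituting into the hardness equation gives hardness = -3*feed_rate - 140.
Linear in feed_rate, so extremes are at the endpoints: feed_rate = 1 gives hardness = -143; feed_rate = 8 gives hardness = -164.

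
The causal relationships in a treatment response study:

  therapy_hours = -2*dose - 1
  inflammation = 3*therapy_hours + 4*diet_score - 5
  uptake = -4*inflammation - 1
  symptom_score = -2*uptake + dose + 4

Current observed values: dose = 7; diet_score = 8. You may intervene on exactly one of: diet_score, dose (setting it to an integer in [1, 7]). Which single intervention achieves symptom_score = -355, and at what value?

Intervening on diet_score: with other inputs at their observed values, symptom_score = 32*diet_score - 387. Solving for -355 gives diet_score = 1, within [1, 7].
Intervening on dose: symptom_score = -47*dose + 198. Reaching -355 requires dose = 553/47, not an integer.

set diet_score = 1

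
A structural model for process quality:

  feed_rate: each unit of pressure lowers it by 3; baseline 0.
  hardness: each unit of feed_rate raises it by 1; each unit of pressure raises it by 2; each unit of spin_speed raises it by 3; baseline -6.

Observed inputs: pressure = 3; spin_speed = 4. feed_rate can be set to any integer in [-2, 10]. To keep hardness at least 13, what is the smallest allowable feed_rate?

Intervening on feed_rate fixes its value directly, overriding its dependence on pressure.
Substituting into the hardness equation gives hardness = feed_rate + 12.
Require feed_rate + 12 ≥ 13, so feed_rate ≥ 1.
The smallest integer in [-2, 10] satisfying this is 1.

feed_rate = 1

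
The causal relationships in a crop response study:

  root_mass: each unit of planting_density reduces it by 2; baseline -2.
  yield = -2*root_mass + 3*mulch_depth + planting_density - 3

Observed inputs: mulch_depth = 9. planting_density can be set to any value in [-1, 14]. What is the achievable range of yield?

23 to 98

Substituting into the yield equation gives yield = 5*planting_density + 28.
Linear in planting_density, so extremes are at the endpoints: planting_density = -1 gives yield = 23; planting_density = 14 gives yield = 98.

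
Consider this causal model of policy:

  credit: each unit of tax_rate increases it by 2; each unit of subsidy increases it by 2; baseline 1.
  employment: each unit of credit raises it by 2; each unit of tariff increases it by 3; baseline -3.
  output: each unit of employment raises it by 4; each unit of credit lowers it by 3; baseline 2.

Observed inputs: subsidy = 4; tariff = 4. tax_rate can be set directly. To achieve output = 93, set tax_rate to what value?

tax_rate = 1

Substituting into the credit equation gives credit = 2*tax_rate + 9.
Substituting into the employment equation gives employment = 4*tax_rate + 27.
Substituting into the output equation gives output = 10*tax_rate + 83.
Solve 10*tax_rate + 83 = 93: tax_rate = (93 - 83) / 10 = 1.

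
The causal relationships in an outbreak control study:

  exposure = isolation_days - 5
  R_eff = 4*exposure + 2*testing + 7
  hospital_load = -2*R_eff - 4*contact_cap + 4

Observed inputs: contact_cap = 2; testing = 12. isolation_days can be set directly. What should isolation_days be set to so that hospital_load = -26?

Substituting into the R_eff equation gives R_eff = 4*isolation_days + 11.
Substituting into the hospital_load equation gives hospital_load = -8*isolation_days - 26.
Solve -8*isolation_days - 26 = -26: isolation_days = (-26 + 26) / -8 = 0.

isolation_days = 0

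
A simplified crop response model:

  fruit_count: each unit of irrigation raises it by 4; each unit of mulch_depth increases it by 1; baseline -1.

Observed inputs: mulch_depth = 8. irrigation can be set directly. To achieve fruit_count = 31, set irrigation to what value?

Substituting into the fruit_count equation gives fruit_count = 4*irrigation + 7.
Solve 4*irrigation + 7 = 31: irrigation = (31 - 7) / 4 = 6.

irrigation = 6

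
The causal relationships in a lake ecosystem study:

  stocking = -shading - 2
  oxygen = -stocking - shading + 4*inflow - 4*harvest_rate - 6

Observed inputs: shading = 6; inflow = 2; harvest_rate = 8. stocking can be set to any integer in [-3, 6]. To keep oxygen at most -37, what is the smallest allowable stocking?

stocking = 1

Intervening on stocking fixes its value directly, overriding its dependence on shading.
Substituting into the oxygen equation gives oxygen = -stocking - 36.
Require -stocking - 36 ≤ -37, so stocking ≥ 1.
The smallest integer in [-3, 6] satisfying this is 1.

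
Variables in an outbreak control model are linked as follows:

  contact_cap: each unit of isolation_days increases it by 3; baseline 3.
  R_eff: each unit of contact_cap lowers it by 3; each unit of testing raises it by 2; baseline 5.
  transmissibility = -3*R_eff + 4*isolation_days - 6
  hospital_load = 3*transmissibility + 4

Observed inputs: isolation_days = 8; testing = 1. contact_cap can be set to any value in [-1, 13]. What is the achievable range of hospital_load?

Intervening on contact_cap fixes its value directly, overriding its dependence on isolation_days.
Substituting into the R_eff equation gives R_eff = -3*contact_cap + 7.
Substituting into the transmissibility equation gives transmissibility = 9*contact_cap + 5.
Substituting into the hospital_load equation gives hospital_load = 27*contact_cap + 19.
Linear in contact_cap, so extremes are at the endpoints: contact_cap = -1 gives hospital_load = -8; contact_cap = 13 gives hospital_load = 370.

-8 to 370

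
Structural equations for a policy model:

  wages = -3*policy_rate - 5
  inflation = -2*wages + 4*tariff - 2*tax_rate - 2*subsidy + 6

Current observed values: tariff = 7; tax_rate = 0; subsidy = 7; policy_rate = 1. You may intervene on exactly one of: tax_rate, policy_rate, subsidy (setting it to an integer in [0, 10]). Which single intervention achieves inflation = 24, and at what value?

Intervening on tax_rate: with other inputs at their observed values, inflation = -2*tax_rate + 36. Solving for 24 gives tax_rate = 6, within [0, 10].
Intervening on policy_rate: inflation = 6*policy_rate + 30. Reaching 24 requires policy_rate = -1, outside [0, 10].
Intervening on subsidy: inflation = -2*subsidy + 50. Reaching 24 requires subsidy = 13, outside [0, 10].

set tax_rate = 6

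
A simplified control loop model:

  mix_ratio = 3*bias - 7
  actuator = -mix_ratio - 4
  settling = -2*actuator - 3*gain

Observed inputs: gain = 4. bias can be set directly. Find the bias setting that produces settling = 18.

bias = 6

Substituting into the actuator equation gives actuator = -3*bias + 3.
Substituting into the settling equation gives settling = 6*bias - 18.
Solve 6*bias - 18 = 18: bias = (18 + 18) / 6 = 6.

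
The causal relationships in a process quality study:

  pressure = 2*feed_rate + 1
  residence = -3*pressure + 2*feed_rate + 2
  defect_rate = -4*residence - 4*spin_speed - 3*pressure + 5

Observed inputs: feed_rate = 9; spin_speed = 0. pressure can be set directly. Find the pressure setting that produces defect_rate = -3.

pressure = 8

Intervening on pressure fixes its value directly, overriding its dependence on feed_rate.
Substituting into the residence equation gives residence = -3*pressure + 20.
defect_rate becomes 9*pressure - 75.
Solve 9*pressure - 75 = -3: pressure = (-3 + 75) / 9 = 8.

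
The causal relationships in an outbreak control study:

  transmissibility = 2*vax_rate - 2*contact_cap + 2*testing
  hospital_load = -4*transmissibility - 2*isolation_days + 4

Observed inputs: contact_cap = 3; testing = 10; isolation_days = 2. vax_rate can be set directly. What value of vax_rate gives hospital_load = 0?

vax_rate = -7

Substituting into the transmissibility equation gives transmissibility = 2*vax_rate + 14.
Substituting into the hospital_load equation gives hospital_load = -8*vax_rate - 56.
Solve -8*vax_rate - 56 = 0: vax_rate = (0 + 56) / -8 = -7.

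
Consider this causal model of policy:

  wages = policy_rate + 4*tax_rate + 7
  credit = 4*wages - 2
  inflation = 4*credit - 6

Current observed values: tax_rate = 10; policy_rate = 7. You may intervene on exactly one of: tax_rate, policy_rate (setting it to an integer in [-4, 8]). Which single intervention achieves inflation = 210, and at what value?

Intervening on tax_rate: with other inputs at their observed values, inflation = 64*tax_rate + 210. Solving for 210 gives tax_rate = 0, within [-4, 8].
Intervening on policy_rate: inflation = 16*policy_rate + 738. Reaching 210 requires policy_rate = -33, outside [-4, 8].

set tax_rate = 0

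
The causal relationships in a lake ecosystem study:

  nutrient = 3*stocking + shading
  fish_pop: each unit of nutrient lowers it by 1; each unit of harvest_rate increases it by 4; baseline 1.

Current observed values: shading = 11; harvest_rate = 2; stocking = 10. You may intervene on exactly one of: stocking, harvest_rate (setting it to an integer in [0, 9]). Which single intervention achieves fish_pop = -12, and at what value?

Intervening on stocking: fish_pop = -3*stocking - 2. Reaching -12 requires stocking = 10/3, not an integer.
Intervening on harvest_rate: with other inputs at their observed values, fish_pop = 4*harvest_rate - 40. Solving for -12 gives harvest_rate = 7, within [0, 9].

set harvest_rate = 7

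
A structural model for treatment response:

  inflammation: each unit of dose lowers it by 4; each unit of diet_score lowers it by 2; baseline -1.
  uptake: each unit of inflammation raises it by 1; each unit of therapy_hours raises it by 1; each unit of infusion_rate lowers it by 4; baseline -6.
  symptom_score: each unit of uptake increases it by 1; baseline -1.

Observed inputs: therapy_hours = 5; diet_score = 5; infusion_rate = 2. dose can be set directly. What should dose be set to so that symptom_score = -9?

Substituting into the inflammation equation gives inflammation = -4*dose - 11.
Substituting into the uptake equation gives uptake = -4*dose - 20.
Substituting into the symptom_score equation gives symptom_score = -4*dose - 21.
Solve -4*dose - 21 = -9: dose = (-9 + 21) / -4 = -3.

dose = -3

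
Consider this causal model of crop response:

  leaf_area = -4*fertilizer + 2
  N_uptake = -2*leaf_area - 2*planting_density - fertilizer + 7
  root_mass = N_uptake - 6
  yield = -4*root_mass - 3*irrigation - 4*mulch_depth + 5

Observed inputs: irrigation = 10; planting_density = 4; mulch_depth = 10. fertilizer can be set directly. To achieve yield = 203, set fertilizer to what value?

fertilizer = -8

Substituting into the N_uptake equation gives N_uptake = 7*fertilizer - 5.
root_mass becomes 7*fertilizer - 11.
So yield = -28*fertilizer - 21.
Solve -28*fertilizer - 21 = 203: fertilizer = (203 + 21) / -28 = -8.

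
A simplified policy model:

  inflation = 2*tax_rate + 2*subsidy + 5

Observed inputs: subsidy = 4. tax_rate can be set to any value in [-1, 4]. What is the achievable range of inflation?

Substituting into the inflation equation gives inflation = 2*tax_rate + 13.
Linear in tax_rate, so extremes are at the endpoints: tax_rate = -1 gives inflation = 11; tax_rate = 4 gives inflation = 21.

11 to 21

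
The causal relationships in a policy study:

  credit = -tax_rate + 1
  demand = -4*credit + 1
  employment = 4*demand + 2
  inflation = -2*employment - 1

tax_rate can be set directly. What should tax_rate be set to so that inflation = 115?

tax_rate = -3

Substituting into the demand equation gives demand = 4*tax_rate - 3.
So employment = 16*tax_rate - 10.
Substituting into the inflation equation gives inflation = -32*tax_rate + 19.
Solve -32*tax_rate + 19 = 115: tax_rate = (115 - 19) / -32 = -3.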